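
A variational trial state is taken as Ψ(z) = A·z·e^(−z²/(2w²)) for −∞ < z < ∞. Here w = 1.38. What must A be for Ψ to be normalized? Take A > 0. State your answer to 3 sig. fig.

A ≈ 0.655

Normalization requires ∫|Ψ|² dz = 1, integrated from −∞ to ∞.
The integral (without the A² prefactor) comes out to √(π)·w^3/2.
Substituting w = 1.38 gives A² = 0.4294, so A = 0.6553.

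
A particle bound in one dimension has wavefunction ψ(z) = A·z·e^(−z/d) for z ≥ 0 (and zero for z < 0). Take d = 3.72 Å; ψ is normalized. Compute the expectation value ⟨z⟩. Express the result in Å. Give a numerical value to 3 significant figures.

⟨z⟩ = ∫ z |ψ|² dz over the full domain.
Using ∫₀^∞ zⁿ e^(−αz) dz = n!/αⁿ⁺¹, the ratio of the moment integral to the normalization integral gives ⟨z⟩ = 3·d/2.
With d = 3.72, ⟨z⟩ = 5.580.

⟨z⟩ ≈ 5.58 Å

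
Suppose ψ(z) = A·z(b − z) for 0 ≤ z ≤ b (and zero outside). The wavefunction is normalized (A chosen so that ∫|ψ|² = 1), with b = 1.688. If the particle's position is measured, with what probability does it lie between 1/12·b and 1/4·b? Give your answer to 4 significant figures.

P ≈ 0.09843

The probability is P = ∫ |ψ|² dz over [1/12·b, 1/4·b].
Since A² = 1/(b^5/30), this is the region integral divided by the full normalization integral.
Let u = z/b; then A² and the length scale cancel, so P = ∫_{1/12}^{1/4} u^2·(1 - u)^2 du ÷ ∫_{0}^{1} u^2·(1 - u)^2 du.
An antiderivative of u^2·(1 - u)^2 is u^3·(6·u^2 - 15·u + 10)/30; evaluating from 1/12 to 1/4 gives ≈ 0.00328093, while the full integral is 1/30.
Evaluating gives P = 0.098428.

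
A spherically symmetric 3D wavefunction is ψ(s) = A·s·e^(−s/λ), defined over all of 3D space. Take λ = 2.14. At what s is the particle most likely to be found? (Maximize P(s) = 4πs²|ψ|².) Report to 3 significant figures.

s ≈ 4.28

Set d/ds [P(s) = 4πs²|ψ|²] = 0 and solve for s > 0.
Solving yields s = 2·λ.
With λ = 2.14, the most probable radial distance is 4.280.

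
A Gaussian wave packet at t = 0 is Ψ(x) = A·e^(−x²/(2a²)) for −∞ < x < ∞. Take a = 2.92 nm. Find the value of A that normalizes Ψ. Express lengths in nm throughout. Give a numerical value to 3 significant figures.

Require ∫ |Ψ|² dx = 1 over the whole domain.
The integral (without the A² prefactor) comes out to √(π)·a.
With a = 2.92: A² = 0.1932 and A = 0.4396.

A ≈ 0.440 nm^(-1/2)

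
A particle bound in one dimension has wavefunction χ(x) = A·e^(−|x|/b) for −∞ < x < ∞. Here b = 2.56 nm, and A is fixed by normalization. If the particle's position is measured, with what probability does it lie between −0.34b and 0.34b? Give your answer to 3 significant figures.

P ≈ 0.493

P = ∫_{−0.34b}^{0.34b} |χ(x)|² dx.
The normalization integral ∫|χ|²dx over the whole domain equals b·A², and A² cancels in the ratio.
Both integrals are even about x = 0, so only the x ≥ 0 halves are needed (the factors of 2 cancel). In terms of u = x/b (A² and the length scale cancel between numerator and denominator), P = [∫_{0}^{0.34} e^(-2·u) du] / [∫_{0}^{∞} e^(-2·u) du].
Using ∫ e^(-2·u) du = -e^(-2·u)/2, the numerator is 1/2 - e^(-17/25)/2 and the denominator is 1/2.
Evaluating gives P = 0.4934.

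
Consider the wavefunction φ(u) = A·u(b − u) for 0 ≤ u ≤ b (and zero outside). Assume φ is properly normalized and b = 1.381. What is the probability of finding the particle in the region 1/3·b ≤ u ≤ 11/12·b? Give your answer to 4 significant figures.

P ≈ 0.7850

The probability is P = ∫ |φ|² du over [1/3·b, 11/12·b].
Since A² = 1/(b^5/30), this is the region integral divided by the full normalization integral.
Let t = u/b; then A² and the length scale cancel, so P = ∫_{1/3}^{11/12} t^2·(1 - t)^2 dt ÷ ∫_{0}^{1} t^2·(1 - t)^2 dt.
Using ∫ t^2·(1 - t)^2 dt = t^3·(6·t^2 - 15·t + 10)/30, the numerator is ≈ 0.0261679 and the denominator is 1/30.
Taking the ratio, P = 0.78504.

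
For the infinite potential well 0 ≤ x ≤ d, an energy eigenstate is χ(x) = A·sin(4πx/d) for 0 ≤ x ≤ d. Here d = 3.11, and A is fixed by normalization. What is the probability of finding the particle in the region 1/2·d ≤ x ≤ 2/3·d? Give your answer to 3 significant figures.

|χ|² is the probability density, so P = ∫_{1/2·d}^{2/3·d} |χ|² dx.
Since A² = 1/(d/2), this is the region integral divided by the full normalization integral.
Let u = x/d; then A² and the length scale cancel, so P = ∫_{1/2}^{2/3} sin(4·π·u)^2 du ÷ ∫_{0}^{1} sin(4·π·u)^2 du.
With ∫ sin(4·π·u)^2 du = u/2 - sin(4·π·u)·cos(4·π·u)/(8·π) + C, the region integral is √(3)/(32·π) + 1/12 and the full one is 1/2.
Taking the ratio, P = (√(3)/16 + π/6)/π.

P ≈ 0.201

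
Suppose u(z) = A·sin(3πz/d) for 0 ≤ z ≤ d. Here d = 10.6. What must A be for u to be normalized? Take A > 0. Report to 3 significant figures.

We need A² ∫|f|² dz = 1, taking the integral from 0 to d.
With ∫₀^d sin²(nπz/d) dz = d/2, with u = A·sin(3πz/d), the integral evaluates to A²·[d/2].
So A² = (d/2)^(−1).
With d = 10.6: A² = 0.1887 and A = 0.4344.

A ≈ 0.434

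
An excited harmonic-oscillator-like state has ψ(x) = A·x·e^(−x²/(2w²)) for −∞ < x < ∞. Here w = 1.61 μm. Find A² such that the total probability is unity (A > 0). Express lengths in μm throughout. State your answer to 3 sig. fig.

Normalization requires ∫|ψ|² dx = 1, integrated from −∞ to ∞.
With ψ = A·x·e^(−x²/(2w²)), the integral evaluates to A²·[√(π)·w^3/2].
Plugging in w = 1.61 yields A = 0.5200.

A^2 ≈ 0.270 μm^(-3)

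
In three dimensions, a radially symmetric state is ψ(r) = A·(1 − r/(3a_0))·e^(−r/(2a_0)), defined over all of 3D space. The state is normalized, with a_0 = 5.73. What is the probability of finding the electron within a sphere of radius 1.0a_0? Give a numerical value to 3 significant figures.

With dV = 4πr²dr, the probability is ∫|ψ|² dV over r ≤ 1.0a_0.
Normalization gives A² = 1/(8·π·a_0^3/3).
In terms of u = r/a_0 (A², 4π and the length scale all cancel between numerator and denominator), P = [∫_{0}^{1.0} u^2·(1 - u/3)^2·e^(-u) du] / [∫_{0}^{∞} u^2·(1 - u/3)^2·e^(-u) du].
With ∫ u^2·(1 - u/3)^2·e^(-u) du = (-u^4 + 2·u^3 - 3·u^2 - 6·u - 6)·e^(-u)/9 + C, the region integral is 2/3 - 14·e^(-1)/9 and the full one is 2/3.
Taking the ratio yields P = 0.1416.

P ≈ 0.142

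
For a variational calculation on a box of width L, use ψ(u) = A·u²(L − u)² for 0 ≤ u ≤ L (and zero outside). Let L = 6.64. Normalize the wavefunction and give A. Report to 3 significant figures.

A ≈ 0.00501

Require ∫ |ψ|² du = 1 over the whole domain.
Expanding the polynomial and integrating term by term, the integral (without the A² prefactor) comes out to L^9/630.
Hence A² = 1/[L^9/630].
With L = 6.64: A² = 0.00002511 and A = 0.005011.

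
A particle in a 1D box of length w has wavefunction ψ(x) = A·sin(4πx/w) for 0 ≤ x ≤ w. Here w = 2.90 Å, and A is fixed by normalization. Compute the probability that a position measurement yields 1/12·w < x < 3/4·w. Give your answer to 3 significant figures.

P ≈ 0.701

The probability is P = ∫ |ψ|² dx over [1/12·w, 3/4·w].
Since A² = 1/(w/2), this is the region integral divided by the full normalization integral.
Substituting u = x/w, A² and the length scale cancel in the ratio: P = ∫_{1/12}^{3/4} sin(4·π·u)^2 du / ∫_{0}^{1} sin(4·π·u)^2 du.
An antiderivative of sin(4·π·u)^2 is u/2 - sin(4·π·u)·cos(4·π·u)/(8·π); evaluating from 1/12 to 3/4 gives √(3)/(32·π) + 1/3, while the full integral is 1/2.
The result is P = √(3)/(16·π) + 2/3.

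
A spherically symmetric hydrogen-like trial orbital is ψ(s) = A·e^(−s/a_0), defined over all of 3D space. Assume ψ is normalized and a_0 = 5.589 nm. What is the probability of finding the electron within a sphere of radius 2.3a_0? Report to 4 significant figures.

P ≈ 0.8374

With dV = 4πs²ds, the probability is ∫|ψ|² dV over s ≤ 2.3a_0.
Normalization gives A² = 1/(π·a_0^3).
In terms of u = s/a_0 (A², 4π and the length scale all cancel between numerator and denominator), P = [∫_{0}^{2.3} u^2·e^(-2·u) du] / [∫_{0}^{∞} u^2·e^(-2·u) du].
An antiderivative of u^2·e^(-2·u) is -(2·u^2 + 2·u + 1)·e^(-2·u)/4; evaluating from 0 to 2.3 gives 1/4 - 809·e^(-23/5)/200, while the full integral is 1/4.
Taking the ratio yields P = 0.83736.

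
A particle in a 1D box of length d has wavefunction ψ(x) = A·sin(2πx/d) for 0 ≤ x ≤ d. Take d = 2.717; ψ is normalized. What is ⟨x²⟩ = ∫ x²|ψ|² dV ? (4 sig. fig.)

⟨x^2⟩ ≈ 2.367

The expectation value is the |ψ|²-weighted average of x^2: ∫ x^2|ψ|² dx.
With ∫₀^d sin²(nπx/d) dx = d/2, the ratio of the moment integral to the normalization integral gives ⟨x²⟩ = -d^2/(8·π^2) + d^2/3.
With d = 2.717, ⟨x^2⟩ = 2.3672.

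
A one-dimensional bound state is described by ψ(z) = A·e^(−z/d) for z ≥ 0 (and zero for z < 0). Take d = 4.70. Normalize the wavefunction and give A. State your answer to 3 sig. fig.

A ≈ 0.652

Normalization requires ∫|ψ|² dz = 1, integrated from 0 to ∞.
Using ∫₀^∞ zⁿ e^(−αz) dz = n!/αⁿ⁺¹, ∫|ψ|² dz = A²·(d/2).
So A² = (d/2)^(−1).
Plugging in d = 4.70 yields A = 0.6523.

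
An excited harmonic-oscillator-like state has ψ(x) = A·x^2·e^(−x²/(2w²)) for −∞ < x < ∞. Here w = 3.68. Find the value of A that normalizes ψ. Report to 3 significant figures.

A ≈ 0.0334

The normalization condition is ∫|ψ|² dx = 1 from −∞ to ∞.
∫|ψ|² dx = A²·(3·√(π)·w^5/4).
Setting this equal to 1 gives A² = 1/(3·√(π)·w^5/4).
Plugging in w = 3.68 yields A = 0.03339.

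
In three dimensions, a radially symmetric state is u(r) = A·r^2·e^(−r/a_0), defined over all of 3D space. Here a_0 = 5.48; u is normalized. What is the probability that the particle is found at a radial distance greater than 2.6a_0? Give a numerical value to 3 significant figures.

Integrate the radial probability density 4πr²|u|² over r > 2.6a_0.
Normalization gives A² = 1/(45·π·a_0^7/2).
Let t = r/a_0; then A², 4π and the length scale all cancel, so P = ∫_{2.6}^{∞} t^6·e^(-2·t) dt ÷ ∫_{0}^{∞} t^6·e^(-2·t) dt.
With ∫ t^6·e^(-2·t) dt = -(4·t^6 + 12·t^5 + 30·t^4 + 60·t^3 + 90·t^2 + 90·t + 45)·e^(-2·t)/8 + C, the region integral is ≈ 4.1197 and the full one is 45/8.
The region integral divided by the full integral gives P = 0.7324.

P ≈ 0.732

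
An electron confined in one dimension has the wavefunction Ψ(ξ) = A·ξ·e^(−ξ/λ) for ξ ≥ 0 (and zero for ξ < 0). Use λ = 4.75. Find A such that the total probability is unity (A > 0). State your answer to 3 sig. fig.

A ≈ 0.193

Normalization requires ∫|Ψ|² dξ = 1, integrated from 0 to ∞.
With ∫₀^∞ ξ^2 e^(−αξ) dξ = 2!/α^3, carrying out the integral gives A² · λ^3/4.
With λ = 4.75: A² = 0.03732 and A = 0.1932.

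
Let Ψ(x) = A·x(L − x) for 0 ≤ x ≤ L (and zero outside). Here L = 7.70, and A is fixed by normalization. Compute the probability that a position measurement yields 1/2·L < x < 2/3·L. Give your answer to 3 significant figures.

|Ψ|² is the probability density, so P = ∫_{1/2·L}^{2/3·L} |Ψ|² dx.
With A² fixed by ∫|Ψ|² = 1, i.e. A² = (L^5/30)^(−1), substitute and integrate.
Let u = x/L; then A² and the length scale cancel, so P = ∫_{1/2}^{2/3} u^2·(1 - u)^2 du ÷ ∫_{0}^{1} u^2·(1 - u)^2 du.
An antiderivative of u^2·(1 - u)^2 is u^3·(6·u^2 - 15·u + 10)/30; evaluating from 1/2 to 2/3 gives 47/4860, while the full integral is 1/30.
Evaluating gives P = 47/162.

P ≈ 0.290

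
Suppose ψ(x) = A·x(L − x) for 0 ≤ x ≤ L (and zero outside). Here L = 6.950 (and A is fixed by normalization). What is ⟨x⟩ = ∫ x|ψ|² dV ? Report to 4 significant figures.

By definition ⟨x⟩ = ∫ x |ψ(x)|² dx.
Expanding the polynomial and integrating term by term, since the A² factors cancel between numerator and denominator, ⟨x⟩ = L/2.
With L = 6.950, ⟨x⟩ = 3.4750.

⟨x⟩ ≈ 3.475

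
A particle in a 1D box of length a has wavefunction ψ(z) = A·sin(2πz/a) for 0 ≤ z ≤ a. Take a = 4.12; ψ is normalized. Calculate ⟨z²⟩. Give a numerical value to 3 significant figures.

⟨z^2⟩ ≈ 5.44

By definition ⟨z²⟩ = ∫ z^2 |ψ(z)|² dz.
The ratio of the moment integral to the normalization integral gives ⟨z²⟩ = -a^2/(8·π^2) + a^2/3.
Putting a = 4.12 gives 5.443.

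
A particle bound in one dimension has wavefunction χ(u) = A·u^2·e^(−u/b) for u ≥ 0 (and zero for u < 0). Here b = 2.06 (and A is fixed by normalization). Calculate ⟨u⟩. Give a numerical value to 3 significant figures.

⟨u⟩ ≈ 5.15

⟨u⟩ = ∫ u |χ|² du over the full domain.
Recall ∫₀^∞ u^m e^(−u/β) du = m!·β^(m+1), the ratio of the moment integral to the normalization integral gives ⟨u⟩ = 5·b/2.
Putting b = 2.06 gives 5.150.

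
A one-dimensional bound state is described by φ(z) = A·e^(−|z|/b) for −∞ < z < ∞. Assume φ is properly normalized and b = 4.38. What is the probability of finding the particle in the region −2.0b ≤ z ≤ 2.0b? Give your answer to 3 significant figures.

P ≈ 0.982

P = ∫_{−2.0b}^{2.0b} |φ(z)|² dz.
Since A² = 1/(b), this is the region integral divided by the full normalization integral.
By symmetry take twice the z ≥ 0 contribution in numerator and denominator; the 2's cancel. Substituting u = z/b, A² and the length scale cancel in the ratio: P = ∫_{0}^{2.0} e^(-2·u) du / ∫_{0}^{∞} e^(-2·u) du.
An antiderivative of e^(-2·u) is -e^(-2·u)/2; evaluating from 0 to 2.0 gives 1/2 - e^(-4)/2, while the full integral is 1/2.
Evaluating gives P = 0.9817.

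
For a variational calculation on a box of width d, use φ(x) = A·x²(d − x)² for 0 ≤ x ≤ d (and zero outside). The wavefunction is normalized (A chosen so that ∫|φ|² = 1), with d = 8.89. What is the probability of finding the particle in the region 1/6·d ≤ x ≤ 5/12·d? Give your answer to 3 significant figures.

The probability is P = ∫ |φ|² dx over [1/6·d, 5/12·d].
Since A² = 1/(d^9/630), this is the region integral divided by the full normalization integral.
Let u = x/d; then A² and the length scale cancel, so P = ∫_{1/6}^{5/12} u^4·(1 - u)^4 du ÷ ∫_{0}^{1} u^4·(1 - u)^4 du.
Using ∫ u^4·(1 - u)^4 du = u^5·(70·u^4 - 315·u^3 + 540·u^2 - 420·u + 126)/630, the numerator is ≈ 0.00046568 and the denominator is 1/630.
This works out to P = 0.2934.

P ≈ 0.293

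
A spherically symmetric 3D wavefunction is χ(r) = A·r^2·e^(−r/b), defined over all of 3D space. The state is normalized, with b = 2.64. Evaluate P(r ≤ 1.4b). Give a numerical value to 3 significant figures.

With dV = 4πr²dr, the probability is ∫|χ|² dV over r ≤ 1.4b.
Normalization gives A² = 1/(45·π·b^7/2).
Let u = r/b; then A², 4π and the length scale all cancel, so P = ∫_{0}^{1.4} u^6·e^(-2·u) du ÷ ∫_{0}^{∞} u^6·e^(-2·u) du.
An antiderivative of u^6·e^(-2·u) is -(4·u^6 + 12·u^5 + 30·u^4 + 60·u^3 + 90·u^2 + 90·u + 45)·e^(-2·u)/8; evaluating from 0 to 1.4 gives ≈ 0.13731, while the full integral is 45/8.
This evaluates to P = 0.02441.

P ≈ 0.0244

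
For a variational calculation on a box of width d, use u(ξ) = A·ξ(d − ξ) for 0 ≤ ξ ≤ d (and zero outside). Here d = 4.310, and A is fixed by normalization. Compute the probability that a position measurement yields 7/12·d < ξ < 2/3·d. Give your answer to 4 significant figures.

P = ∫_{7/12·d}^{2/3·d} |u(ξ)|² dξ.
Since A² = 1/(d^5/30), this is the region integral divided by the full normalization integral.
In terms of t = ξ/d (A² and the length scale cancel between numerator and denominator), P = [∫_{7/12}^{2/3} t^2·(1 - t)^2 dt] / [∫_{0}^{1} t^2·(1 - t)^2 dt].
Using ∫ t^2·(1 - t)^2 dt = t^3·(6·t^2 - 15·t + 10)/30, the numerator is ≈ 0.00455810 and the denominator is 1/30.
Evaluating gives P = 0.13674.

P ≈ 0.1367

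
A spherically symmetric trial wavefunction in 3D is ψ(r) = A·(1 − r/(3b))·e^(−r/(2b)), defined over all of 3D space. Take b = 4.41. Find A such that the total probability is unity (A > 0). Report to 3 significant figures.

A ≈ 0.0373

Normalization requires ∫|ψ|² 4πr² dr = 1, integrated from 0 to ∞.
The angular integral contributes 4π, leaving ∫₀^∞ r²|ψ|² dr.
With ψ = A·(1 − r/(3b))·e^(−r/(2b)), the integral evaluates to A²·[8·π·b^3/3].
Plugging in b = 4.41 yields A = 0.03731.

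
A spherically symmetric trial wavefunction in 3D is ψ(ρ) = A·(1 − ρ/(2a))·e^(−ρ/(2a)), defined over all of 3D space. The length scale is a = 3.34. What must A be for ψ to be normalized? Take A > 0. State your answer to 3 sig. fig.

A ≈ 0.0327

The normalization condition is ∫|ψ|² 4πρ² dρ = 1 from 0 to ∞.
(Spherical symmetry: dV = 4πρ² dρ.)
Using ∫₀^∞ ρⁿ e^(−αρ) dρ = n!/αⁿ⁺¹, with ψ = A·(1 − ρ/(2a))·e^(−ρ/(2a)), the integral evaluates to A²·[8·π·a^3].
Setting this equal to 1 gives A² = 1/(8·π·a^3).
With a = 3.34: A² = 0.001068 and A = 0.03268.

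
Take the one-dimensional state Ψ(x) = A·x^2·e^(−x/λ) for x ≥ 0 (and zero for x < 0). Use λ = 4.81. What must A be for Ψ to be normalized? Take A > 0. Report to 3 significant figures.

A ≈ 0.0228

We need A² ∫|f|² dx = 1, taking the integral from 0 to ∞.
With Ψ = A·x^2·e^(−x/λ), the integral evaluates to A²·[3·λ^5/4].
Substituting λ = 4.81 gives A² = 0.0005179, so A = 0.02276.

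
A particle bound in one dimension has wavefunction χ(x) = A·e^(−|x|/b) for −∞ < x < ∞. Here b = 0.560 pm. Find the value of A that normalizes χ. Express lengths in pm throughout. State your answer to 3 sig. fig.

A ≈ 1.34 pm^(-1/2)

Normalization requires ∫|χ|² dx = 1, integrated from −∞ to ∞.
Using ∫₀^∞ xⁿ e^(−αx) dx = n!/αⁿ⁺¹, with χ = A·e^(−|x|/b), the integral evaluates to A²·[b].
Setting this equal to 1 gives A² = 1/(b).
Substituting b = 0.560 gives A² = 1.786, so A = 1.336.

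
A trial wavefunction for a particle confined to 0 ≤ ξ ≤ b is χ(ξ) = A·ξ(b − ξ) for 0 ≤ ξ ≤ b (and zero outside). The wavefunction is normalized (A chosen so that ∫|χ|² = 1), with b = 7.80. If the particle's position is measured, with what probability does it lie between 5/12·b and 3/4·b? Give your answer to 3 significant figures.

P ≈ 0.550

The probability is P = ∫ |χ|² dξ over [5/12·b, 3/4·b].
The normalization integral ∫|χ|²dξ over the whole domain equals b^5/30·A², and A² cancels in the ratio.
Let u = ξ/b; then A² and the length scale cancel, so P = ∫_{5/12}^{3/4} u^2·(1 - u)^2 du ÷ ∫_{0}^{1} u^2·(1 - u)^2 du.
An antiderivative of u^2·(1 - u)^2 is u^3·(6·u^2 - 15·u + 10)/30; evaluating from 5/12 to 3/4 gives ≈ 0.018329, while the full integral is 1/30.
The result is P = 0.5499.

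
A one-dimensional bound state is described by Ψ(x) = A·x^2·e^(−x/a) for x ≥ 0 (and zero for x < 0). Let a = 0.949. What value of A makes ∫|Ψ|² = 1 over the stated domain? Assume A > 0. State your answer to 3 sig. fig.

A ≈ 1.32

The normalization condition is ∫|Ψ|² dx = 1 from 0 to ∞.
Using ∫₀^∞ xⁿ e^(−αx) dx = n!/αⁿ⁺¹, carrying out the integral gives A² · 3·a^5/4.
Hence A² = 1/[3·a^5/4].
With a = 0.949: A² = 1.732 and A = 1.316.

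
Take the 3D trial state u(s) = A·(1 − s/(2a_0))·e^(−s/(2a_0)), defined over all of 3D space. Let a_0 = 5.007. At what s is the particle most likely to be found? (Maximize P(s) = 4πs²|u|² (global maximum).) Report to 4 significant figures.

The maximum of P(s) = 4πs²|u|² occurs where its derivative vanishes.
This gives s = a_0·(√(5) + 3).
With a_0 = 5.007, the most probable radial distance is 26.217.

s ≈ 26.22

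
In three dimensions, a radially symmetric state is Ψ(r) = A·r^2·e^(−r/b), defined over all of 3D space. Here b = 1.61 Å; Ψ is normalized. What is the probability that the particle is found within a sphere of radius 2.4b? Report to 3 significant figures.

With dV = 4πr²dr, the probability is ∫|Ψ|² dV over r ≤ 2.4b.
A² is fixed by ∫₀^∞ 4πr²|Ψ|² dr = 1, i.e. A² = (45·π·b^7/2)^(−1).
Substituting u = r/b, A², 4π and the length scale all cancel in the ratio: P = ∫_{0}^{2.4} u^6·e^(-2·u) du / ∫_{0}^{∞} u^6·e^(-2·u) du.
An antiderivative of u^6·e^(-2·u) is -(4·u^6 + 12·u^5 + 30·u^4 + 60·u^3 + 90·u^2 + 90·u + 45)·e^(-2·u)/8; evaluating from 0 to 2.4 gives ≈ 1.1767, while the full integral is 45/8.
The region integral divided by the full integral gives P = 0.2092.

P ≈ 0.209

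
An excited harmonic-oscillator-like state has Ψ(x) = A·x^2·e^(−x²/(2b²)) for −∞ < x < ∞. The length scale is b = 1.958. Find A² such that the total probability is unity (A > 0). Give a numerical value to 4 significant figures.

A^2 ≈ 0.02614

The normalization condition is ∫|Ψ|² dx = 1 from −∞ to ∞.
Differentiating ∫e^(−αx²) dx = √(π/α) under α to get the higher moments, with Ψ = A·x^2·e^(−x²/(2b²)), the integral evaluates to A²·[3·√(π)·b^5/4].
Setting this equal to 1 gives A² = 1/(3·√(π)·b^5/4).
Plugging in b = 1.958 yields A = 0.16168.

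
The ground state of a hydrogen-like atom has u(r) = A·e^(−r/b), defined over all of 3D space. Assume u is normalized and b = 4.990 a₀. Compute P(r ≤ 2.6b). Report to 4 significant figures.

P = ∫ |u|² 4πr² dr over r ≤ 2.6b.
A² is fixed by ∫₀^∞ 4πr²|u|² dr = 1, i.e. A² = (π·b^3)^(−1).
In terms of t = r/b (A², 4π and the length scale all cancel between numerator and denominator), P = [∫_{0}^{2.6} t^2·e^(-2·t) dt] / [∫_{0}^{∞} t^2·e^(-2·t) dt].
An antiderivative of t^2·e^(-2·t) is -(2·t^2 + 2·t + 1)·e^(-2·t)/4; evaluating from 0 to 2.6 gives 1/4 - 493·e^(-26/5)/100, while the full integral is 1/4.
Taking the ratio yields P = 0.89121.

P ≈ 0.8912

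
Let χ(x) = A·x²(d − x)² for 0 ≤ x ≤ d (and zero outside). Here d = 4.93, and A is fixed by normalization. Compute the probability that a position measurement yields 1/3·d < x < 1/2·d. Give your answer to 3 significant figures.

The probability is P = ∫ |χ|² dx over [1/3·d, 1/2·d].
Since A² = 1/(d^9/630), this is the region integral divided by the full normalization integral.
Let u = x/d; then A² and the length scale cancel, so P = ∫_{1/3}^{1/2} u^4·(1 - u)^4 du ÷ ∫_{0}^{1} u^4·(1 - u)^4 du.
An antiderivative of u^4·(1 - u)^4 is u^5·(70·u^4 - 315·u^3 + 540·u^2 - 420·u + 126)/630; evaluating from 1/3 to 1/2 gives ≈ 0.00056374, while the full integral is 1/630.
The result is P = 0.3552.

P ≈ 0.355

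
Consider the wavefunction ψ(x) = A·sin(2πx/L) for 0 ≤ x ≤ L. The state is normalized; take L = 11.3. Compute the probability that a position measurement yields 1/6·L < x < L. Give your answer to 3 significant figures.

P ≈ 0.902

|ψ|² is the probability density, so P = ∫_{1/6·L}^{L} |ψ|² dx.
The normalization integral ∫|ψ|²dx over the whole domain equals L/2·A², and A² cancels in the ratio.
In terms of u = x/L (A² and the length scale cancel between numerator and denominator), P = [∫_{1/6}^{1} sin(2·π·u)^2 du] / [∫_{0}^{1} sin(2·π·u)^2 du].
With ∫ sin(2·π·u)^2 du = u/2 - sin(4·π·u)/(8·π) + C, the region integral is √(3)/(16·π) + 5/12 and the full one is 1/2.
This works out to P = √(3)/(8·π) + 5/6.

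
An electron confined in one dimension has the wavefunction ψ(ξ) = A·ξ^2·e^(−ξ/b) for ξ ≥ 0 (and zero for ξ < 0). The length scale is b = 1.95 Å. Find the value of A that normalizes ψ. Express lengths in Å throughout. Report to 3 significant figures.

A ≈ 0.217 Å^(-5/2)

The normalization condition is ∫|ψ|² dξ = 1 from 0 to ∞.
Using ∫₀^∞ ξⁿ e^(−αξ) dξ = n!/αⁿ⁺¹, the integral (without the A² prefactor) comes out to 3·b^5/4.
Hence A² = 1/[3·b^5/4].
Plugging in b = 1.95 yields A = 0.2175.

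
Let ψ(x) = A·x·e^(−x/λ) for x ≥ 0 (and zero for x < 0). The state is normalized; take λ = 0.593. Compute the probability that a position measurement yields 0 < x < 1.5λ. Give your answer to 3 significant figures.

The probability is P = ∫ |ψ|² dx over [0, 1.5λ].
With A² fixed by ∫|ψ|² = 1, i.e. A² = (λ^3/4)^(−1), substitute and integrate.
In terms of u = x/λ (A² and the length scale cancel between numerator and denominator), P = [∫_{0}^{1.5} u^2·e^(-2·u) du] / [∫_{0}^{∞} u^2·e^(-2·u) du].
Using ∫ u^2·e^(-2·u) du = -(2·u^2 + 2·u + 1)·e^(-2·u)/4, the numerator is 1/4 - 17·e^(-3)/8 and the denominator is 1/4.
Taking the ratio, P = 0.5768.

P ≈ 0.577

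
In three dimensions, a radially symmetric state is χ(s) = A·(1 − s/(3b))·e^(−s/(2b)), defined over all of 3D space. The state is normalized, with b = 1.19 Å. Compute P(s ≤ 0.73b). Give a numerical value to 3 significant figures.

With dV = 4πs²ds, the probability is ∫|χ|² dV over s ≤ 0.73b.
The full normalization integral is A²·[8·π·b^3/3] = 1, fixing A².
In terms of u = s/b (A², 4π and the length scale all cancel between numerator and denominator), P = [∫_{0}^{0.73} u^2·(1 - u/3)^2·e^(-u) du] / [∫_{0}^{∞} u^2·(1 - u/3)^2·e^(-u) du].
An antiderivative of u^2·(1 - u/3)^2·e^(-u) is (-u^4 + 2·u^3 - 3·u^2 - 6·u - 6)·e^(-u)/9; evaluating from 0 to 0.73 gives ≈ 0.051716, while the full integral is 2/3.
Taking the ratio yields P = 0.07757.

P ≈ 0.0776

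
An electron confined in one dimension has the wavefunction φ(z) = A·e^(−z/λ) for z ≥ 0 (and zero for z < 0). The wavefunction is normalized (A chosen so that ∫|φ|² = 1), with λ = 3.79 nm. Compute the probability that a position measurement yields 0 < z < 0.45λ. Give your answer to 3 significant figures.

The probability is P = ∫ |φ|² dz over [0, 0.45λ].
The normalization integral ∫|φ|²dz over the whole domain equals λ/2·A², and A² cancels in the ratio.
In terms of u = z/λ (A² and the length scale cancel between numerator and denominator), P = [∫_{0}^{0.45} e^(-2·u) du] / [∫_{0}^{∞} e^(-2·u) du].
Using ∫ e^(-2·u) du = -e^(-2·u)/2, the numerator is 1/2 - e^(-9/10)/2 and the denominator is 1/2.
Taking the ratio, P = 0.5934.

P ≈ 0.593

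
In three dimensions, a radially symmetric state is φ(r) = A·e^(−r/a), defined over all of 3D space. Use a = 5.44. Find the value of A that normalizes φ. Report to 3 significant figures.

A ≈ 0.0445

Normalization requires ∫|φ|² 4πr² dr = 1, integrated from 0 to ∞.
With φ = A·e^(−r/a), the integral evaluates to A²·[π·a^3].
Setting this equal to 1 gives A² = 1/(π·a^3).
Plugging in a = 5.44 yields A = 0.04447.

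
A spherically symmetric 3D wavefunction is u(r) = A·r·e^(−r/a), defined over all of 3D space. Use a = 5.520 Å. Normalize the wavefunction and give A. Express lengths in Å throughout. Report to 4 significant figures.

We need A² ∫|f|² 4πr² dr = 1, taking the integral from 0 to ∞.
The angular integral contributes 4π, leaving ∫₀^∞ r²|u|² dr.
The integral (without the A² prefactor) comes out to 3·π·a^5.
Hence A² = 1/[3·π·a^5].
Substituting a = 5.520 gives A² = 0.000020703, so A = 0.0045501.

A ≈ 0.004550 Å^(-5/2)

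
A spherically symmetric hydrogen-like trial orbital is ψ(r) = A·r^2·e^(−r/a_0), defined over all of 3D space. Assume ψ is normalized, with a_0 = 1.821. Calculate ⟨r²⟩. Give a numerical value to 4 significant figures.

The expectation value is the |ψ|²-weighted average of r^2: ∫ r^2|ψ|² 4πr² dr.
Using ∫₀^∞ rⁿ e^(−αr) dr = n!/αⁿ⁺¹, since the A² factors cancel between numerator and denominator, ⟨r²⟩ = 14·a_0^2.
With a_0 = 1.821, ⟨r^2⟩ = 46.425.

⟨r^2⟩ ≈ 46.42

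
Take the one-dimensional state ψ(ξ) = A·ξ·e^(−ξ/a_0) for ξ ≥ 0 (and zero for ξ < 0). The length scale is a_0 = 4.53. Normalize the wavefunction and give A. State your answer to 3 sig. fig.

Normalization requires ∫|ψ|² dξ = 1, integrated from 0 to ∞.
Using ∫₀^∞ ξⁿ e^(−αξ) dξ = n!/αⁿ⁺¹, with ψ = A·ξ·e^(−ξ/a_0), the integral evaluates to A²·[a_0^3/4].
Plugging in a_0 = 4.53 yields A = 0.2074.

A ≈ 0.207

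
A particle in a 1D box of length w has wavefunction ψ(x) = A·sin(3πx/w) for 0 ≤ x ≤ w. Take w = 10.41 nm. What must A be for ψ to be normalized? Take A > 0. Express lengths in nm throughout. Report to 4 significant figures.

Normalization requires ∫|ψ|² dx = 1, integrated from 0 to w.
With ∫₀^w sin²(nπx/w) dx = w/2, ∫|ψ|² dx = A²·(w/2).
So A² = (w/2)^(−1).
Plugging in w = 10.41 yields A = 0.43832.

A ≈ 0.4383 nm^(-1/2)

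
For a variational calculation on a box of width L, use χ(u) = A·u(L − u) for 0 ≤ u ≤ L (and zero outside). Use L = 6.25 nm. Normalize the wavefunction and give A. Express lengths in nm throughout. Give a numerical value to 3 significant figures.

The normalization condition is ∫|χ|² du = 1 from 0 to L.
Expanding the polynomial and integrating term by term, the integral (without the A² prefactor) comes out to L^5/30.
So A² = (L^5/30)^(−1).
Plugging in L = 6.25 yields A = 0.05609.

A ≈ 0.0561 nm^(-5/2)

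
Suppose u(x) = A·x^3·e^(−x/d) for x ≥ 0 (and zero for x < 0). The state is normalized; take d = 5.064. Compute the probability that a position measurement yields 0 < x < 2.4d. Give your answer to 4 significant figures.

The probability is P = ∫ |u|² dx over [0, 2.4d].
With A² fixed by ∫|u|² = 1, i.e. A² = (45·d^7/8)^(−1), substitute and integrate.
In terms of t = x/d (A² and the length scale cancel between numerator and denominator), P = [∫_{0}^{2.4} t^6·e^(-2·t) dt] / [∫_{0}^{∞} t^6·e^(-2·t) dt].
Using ∫ t^6·e^(-2·t) dt = -(4·t^6 + 12·t^5 + 30·t^4 + 60·t^3 + 90·t^2 + 90·t + 45)·e^(-2·t)/8, the numerator is ≈ 1.17672 and the denominator is 45/8.
Evaluating gives P = 0.20920.

P ≈ 0.2092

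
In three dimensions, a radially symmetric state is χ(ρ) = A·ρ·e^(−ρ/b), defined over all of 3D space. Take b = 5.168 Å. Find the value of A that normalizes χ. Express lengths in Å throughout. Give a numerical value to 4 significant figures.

Require ∫ |χ|² 4πρ² dρ = 1 over the whole domain.
The angular integral contributes 4π, leaving ∫₀^∞ ρ²|χ|² dρ.
Using ∫₀^∞ ρⁿ e^(−αρ) dρ = n!/αⁿ⁺¹, ∫|χ|² 4πρ² dρ = A²·(3·π·b^5).
So A² = (3·π·b^5)^(−1).
Plugging in b = 5.168 yields A = 0.0053649.

A ≈ 0.005365 Å^(-5/2)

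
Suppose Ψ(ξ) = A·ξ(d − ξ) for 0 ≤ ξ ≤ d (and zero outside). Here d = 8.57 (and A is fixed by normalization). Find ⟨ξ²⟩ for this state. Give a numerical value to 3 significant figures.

By definition ⟨ξ²⟩ = ∫ ξ^2 |Ψ(ξ)|² dξ.
The ratio of the moment integral to the normalization integral gives ⟨ξ²⟩ = 2·d^2/7.
Putting d = 8.57 gives 20.98.

⟨ξ^2⟩ ≈ 21.0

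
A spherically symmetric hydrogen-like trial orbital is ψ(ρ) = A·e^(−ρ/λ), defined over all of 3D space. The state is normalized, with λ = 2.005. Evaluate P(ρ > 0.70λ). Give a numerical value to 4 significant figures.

Integrate the radial probability density 4πρ²|ψ|² over ρ > 0.70λ.
Normalization gives A² = 1/(π·λ^3).
Let u = ρ/λ; then A², 4π and the length scale all cancel, so P = ∫_{0.70}^{∞} u^2·e^(-2·u) du ÷ ∫_{0}^{∞} u^2·e^(-2·u) du.
With ∫ u^2·e^(-2·u) du = -(2·u^2 + 2·u + 1)·e^(-2·u)/4 + C, the region integral is 169·e^(-7/5)/200 and the full one is 1/4.
This evaluates to P = 0.83350.

P ≈ 0.8335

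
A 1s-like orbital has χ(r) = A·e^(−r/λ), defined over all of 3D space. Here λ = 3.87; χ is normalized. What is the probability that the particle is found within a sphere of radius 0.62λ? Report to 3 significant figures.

P ≈ 0.129

Integrate the radial probability density 4πr²|χ|² over r ≤ 0.62λ.
The full normalization integral is A²·[π·λ^3] = 1, fixing A².
Substituting u = r/λ, A², 4π and the length scale all cancel in the ratio: P = ∫_{0}^{0.62} u^2·e^(-2·u) du / ∫_{0}^{∞} u^2·e^(-2·u) du.
Using ∫ u^2·e^(-2·u) du = -(2·u^2 + 2·u + 1)·e^(-2·u)/4, the numerator is 1/4 - 3761·e^(-31/25)/5000 and the denominator is 1/4.
The region integral divided by the full integral gives P = 0.1293.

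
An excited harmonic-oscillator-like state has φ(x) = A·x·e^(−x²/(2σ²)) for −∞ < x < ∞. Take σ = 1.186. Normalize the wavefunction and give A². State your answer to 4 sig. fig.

Require ∫ |φ|² dx = 1 over the whole domain.
Carrying out the integral gives A² · √(π)·σ^3/2.
So A² = (√(π)·σ^3/2)^(−1).
Plugging in σ = 1.186 yields A = 0.82243.

A^2 ≈ 0.6764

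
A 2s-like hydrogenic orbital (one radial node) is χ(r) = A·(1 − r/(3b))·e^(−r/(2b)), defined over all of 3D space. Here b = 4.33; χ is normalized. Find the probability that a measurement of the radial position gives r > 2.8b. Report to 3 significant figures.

With dV = 4πr²dr, the probability is ∫|χ|² dV over r > 2.8b.
A² is fixed by ∫₀^∞ 4πr²|χ|² dr = 1, i.e. A² = (8·π·b^3/3)^(−1).
Let u = r/b; then A², 4π and the length scale all cancel, so P = ∫_{2.8}^{∞} u^2·(1 - u/3)^2·e^(-u) du ÷ ∫_{0}^{∞} u^2·(1 - u/3)^2·e^(-u) du.
With ∫ u^2·(1 - u/3)^2·e^(-u) du = (-u^4 + 2·u^3 - 3·u^2 - 6·u - 6)·e^(-u)/9 + C, the region integral is ≈ 0.43163 and the full one is 2/3.
This evaluates to P = 0.6474.

P ≈ 0.647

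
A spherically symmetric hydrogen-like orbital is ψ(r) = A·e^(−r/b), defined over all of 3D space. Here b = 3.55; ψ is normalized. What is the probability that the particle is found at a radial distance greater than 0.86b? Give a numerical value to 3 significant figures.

With dV = 4πr²dr, the probability is ∫|ψ|² dV over r > 0.86b.
A² is fixed by ∫₀^∞ 4πr²|ψ|² dr = 1, i.e. A² = (π·b^3)^(−1).
Let u = r/b; then A², 4π and the length scale all cancel, so P = ∫_{0.86}^{∞} u^2·e^(-2·u) du ÷ ∫_{0}^{∞} u^2·e^(-2·u) du.
An antiderivative of u^2·e^(-2·u) is -(2·u^2 + 2·u + 1)·e^(-2·u)/4; evaluating from 0.86 to ∞ gives 5249·e^(-43/25)/5000, while the full integral is 1/4.
Taking the ratio yields P = 0.7519.

P ≈ 0.752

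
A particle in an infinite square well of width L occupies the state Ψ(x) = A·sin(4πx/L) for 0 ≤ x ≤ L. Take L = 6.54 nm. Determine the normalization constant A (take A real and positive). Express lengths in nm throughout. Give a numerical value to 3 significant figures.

Normalization requires ∫|Ψ|² dx = 1, integrated from 0 to L.
With ∫₀^L sin²(nπx/L) dx = L/2, with Ψ = A·sin(4πx/L), the integral evaluates to A²·[L/2].
Setting this equal to 1 gives A² = 1/(L/2).
With L = 6.54: A² = 0.3058 and A = 0.5530.

A ≈ 0.553 nm^(-1/2)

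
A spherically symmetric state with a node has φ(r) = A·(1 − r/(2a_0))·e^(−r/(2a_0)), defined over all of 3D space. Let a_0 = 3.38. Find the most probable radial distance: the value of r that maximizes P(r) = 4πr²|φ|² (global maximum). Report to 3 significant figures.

r ≈ 17.7

The maximum of P(r) = 4πr²|φ|² occurs where its derivative vanishes.
Solving yields r = a_0·(√(5) + 3).
With a_0 = 3.38, the most probable radial distance is 17.70.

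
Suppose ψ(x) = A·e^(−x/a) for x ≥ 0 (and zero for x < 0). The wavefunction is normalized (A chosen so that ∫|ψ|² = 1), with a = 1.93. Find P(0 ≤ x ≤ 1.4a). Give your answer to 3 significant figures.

|ψ|² is the probability density, so P = ∫_{0}^{1.4a} |ψ|² dx.
Since A² = 1/(a/2), this is the region integral divided by the full normalization integral.
Let u = x/a; then A² and the length scale cancel, so P = ∫_{0}^{1.4} e^(-2·u) du ÷ ∫_{0}^{∞} e^(-2·u) du.
Using ∫ e^(-2·u) du = -e^(-2·u)/2, the numerator is 1/2 - e^(-14/5)/2 and the denominator is 1/2.
Taking the ratio, P = 0.9392.

P ≈ 0.939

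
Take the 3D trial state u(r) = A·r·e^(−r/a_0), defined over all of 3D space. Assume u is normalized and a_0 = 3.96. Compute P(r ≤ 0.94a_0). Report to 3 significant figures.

P = ∫ |u|² 4πr² dr over r ≤ 0.94a_0.
Normalization gives A² = 1/(3·π·a_0^5).
In terms of t = r/a_0 (A², 4π and the length scale all cancel between numerator and denominator), P = [∫_{0}^{0.94} t^4·e^(-2·t) dt] / [∫_{0}^{∞} t^4·e^(-2·t) dt].
An antiderivative of t^4·e^(-2·t) is -(t^4/2 + t^3 + 3·t^2/2 + 3·t/2 + 3/4)·e^(-2·t); evaluating from 0 to 0.94 gives ≈ 0.031856, while the full integral is 3/4.
The region integral divided by the full integral gives P = 0.04248.

P ≈ 0.0425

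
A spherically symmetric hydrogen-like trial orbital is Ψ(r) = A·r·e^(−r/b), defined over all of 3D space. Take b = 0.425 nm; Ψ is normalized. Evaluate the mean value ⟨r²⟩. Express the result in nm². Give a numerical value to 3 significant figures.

⟨r^2⟩ ≈ 1.35 nm^2

The expectation value is the |Ψ|²-weighted average of r^2: ∫ r^2|Ψ|² 4πr² dr.
With ∫₀^∞ r^6 e^(−αr) dr = 6!/α^7, the ratio of the moment integral to the normalization integral gives ⟨r²⟩ = 15·b^2/2.
With b = 0.425, ⟨r^2⟩ = 1.355.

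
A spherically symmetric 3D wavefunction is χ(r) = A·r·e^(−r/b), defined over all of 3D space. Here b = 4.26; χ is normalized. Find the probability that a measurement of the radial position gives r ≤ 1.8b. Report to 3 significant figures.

P ≈ 0.294

Integrate the radial probability density 4πr²|χ|² over r ≤ 1.8b.
Normalization gives A² = 1/(3·π·b^5).
In terms of u = r/b (A², 4π and the length scale all cancel between numerator and denominator), P = [∫_{0}^{1.8} u^4·e^(-2·u) du] / [∫_{0}^{∞} u^4·e^(-2·u) du].
An antiderivative of u^4·e^(-2·u) is -(u^4/2 + u^3 + 3·u^2/2 + 3·u/2 + 3/4)·e^(-2·u); evaluating from 0 to 1.8 gives ≈ 0.22017, while the full integral is 3/4.
This evaluates to P = 0.2936.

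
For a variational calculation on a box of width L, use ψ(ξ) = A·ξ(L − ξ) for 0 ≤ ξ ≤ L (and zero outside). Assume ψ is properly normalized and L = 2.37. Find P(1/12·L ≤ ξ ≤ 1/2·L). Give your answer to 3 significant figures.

P ≈ 0.495

The probability is P = ∫ |ψ|² dξ over [1/12·L, 1/2·L].
With A² fixed by ∫|ψ|² = 1, i.e. A² = (L^5/30)^(−1), substitute and integrate.
Substituting u = ξ/L, A² and the length scale cancel in the ratio: P = ∫_{1/12}^{1/2} u^2·(1 - u)^2 du / ∫_{0}^{1} u^2·(1 - u)^2 du.
An antiderivative of u^2·(1 - u)^2 is u^3·(6·u^2 - 15·u + 10)/30; evaluating from 1/12 to 1/2 gives ≈ 0.016497, while the full integral is 1/30.
This works out to P = 0.4949.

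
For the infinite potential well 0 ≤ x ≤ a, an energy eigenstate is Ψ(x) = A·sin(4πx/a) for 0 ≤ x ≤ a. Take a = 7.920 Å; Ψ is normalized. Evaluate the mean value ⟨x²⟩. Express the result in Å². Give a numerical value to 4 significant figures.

⟨x^2⟩ ≈ 20.71 Å^2

By definition ⟨x²⟩ = ∫ x^2 |Ψ(x)|² dx.
With ∫₀^a sin²(nπx/a) dx = a/2, since the A² factors cancel between numerator and denominator, ⟨x²⟩ = -a^2/(32·π^2) + a^2/3.
Putting a = 7.920 gives 20.710.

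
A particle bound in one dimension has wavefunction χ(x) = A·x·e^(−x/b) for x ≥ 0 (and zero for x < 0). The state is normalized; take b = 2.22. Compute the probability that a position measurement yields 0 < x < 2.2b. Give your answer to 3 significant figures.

P ≈ 0.815

The probability is P = ∫ |χ|² dx over [0, 2.2b].
With A² fixed by ∫|χ|² = 1, i.e. A² = (b^3/4)^(−1), substitute and integrate.
Substituting u = x/b, A² and the length scale cancel in the ratio: P = ∫_{0}^{2.2} u^2·e^(-2·u) du / ∫_{0}^{∞} u^2·e^(-2·u) du.
With ∫ u^2·e^(-2·u) du = -(2·u^2 + 2·u + 1)·e^(-2·u)/4 + C, the region integral is 1/4 - 377·e^(-22/5)/100 and the full one is 1/4.
Taking the ratio, P = 0.8149.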